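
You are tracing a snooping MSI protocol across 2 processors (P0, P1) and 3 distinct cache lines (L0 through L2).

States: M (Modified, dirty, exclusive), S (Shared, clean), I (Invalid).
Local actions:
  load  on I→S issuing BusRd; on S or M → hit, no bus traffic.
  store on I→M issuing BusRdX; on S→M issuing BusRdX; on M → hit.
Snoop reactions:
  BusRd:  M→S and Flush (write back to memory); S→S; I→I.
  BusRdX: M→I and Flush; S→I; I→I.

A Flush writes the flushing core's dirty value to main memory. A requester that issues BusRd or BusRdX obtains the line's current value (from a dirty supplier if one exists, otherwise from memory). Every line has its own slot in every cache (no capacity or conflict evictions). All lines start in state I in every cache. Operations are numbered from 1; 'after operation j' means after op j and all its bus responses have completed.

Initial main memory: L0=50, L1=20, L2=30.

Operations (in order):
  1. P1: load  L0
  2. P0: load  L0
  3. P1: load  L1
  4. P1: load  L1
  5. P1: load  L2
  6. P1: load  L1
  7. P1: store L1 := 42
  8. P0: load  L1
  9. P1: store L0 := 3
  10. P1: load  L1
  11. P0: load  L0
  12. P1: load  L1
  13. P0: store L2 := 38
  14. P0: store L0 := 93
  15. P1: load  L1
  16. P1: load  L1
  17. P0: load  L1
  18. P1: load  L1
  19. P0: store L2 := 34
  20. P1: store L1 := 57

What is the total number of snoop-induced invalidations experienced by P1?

1. P1: load  L0  bus=[BusRd]  L0: P0=I P1=S  mem[L0]=50
2. P0: load  L0  bus=[BusRd]  L0: P0=S P1=S  mem[L0]=50
3. P1: load  L1  bus=[BusRd]  L1: P0=I P1=S  mem[L1]=20
4. P1: load  L1  bus=[-]  L1: P0=I P1=S  mem[L1]=20
5. P1: load  L2  bus=[BusRd]  L2: P0=I P1=S  mem[L2]=30
6. P1: load  L1  bus=[-]  L1: P0=I P1=S  mem[L1]=20
7. P1: store L1 := 42  bus=[BusRdX]  L1: P0=I P1=M  mem[L1]=20
8. P0: load  L1  bus=[BusRd,Flush]  L1: P0=S P1=S  mem[L1]=42
9. P1: store L0 := 3  bus=[BusRdX]  L0: P0=I P1=M  mem[L0]=50
10. P1: load  L1  bus=[-]  L1: P0=S P1=S  mem[L1]=42
11. P0: load  L0  bus=[BusRd,Flush]  L0: P0=S P1=S  mem[L0]=3
12. P1: load  L1  bus=[-]  L1: P0=S P1=S  mem[L1]=42
13. P0: store L2 := 38  bus=[BusRdX]  L2: P0=M P1=I  mem[L2]=30
14. P0: store L0 := 93  bus=[BusRdX]  L0: P0=M P1=I  mem[L0]=3
15. P1: load  L1  bus=[-]  L1: P0=S P1=S  mem[L1]=42
16. P1: load  L1  bus=[-]  L1: P0=S P1=S  mem[L1]=42
17. P0: load  L1  bus=[-]  L1: P0=S P1=S  mem[L1]=42
18. P1: load  L1  bus=[-]  L1: P0=S P1=S  mem[L1]=42
19. P0: store L2 := 34  bus=[-]  L2: P0=M P1=I  mem[L2]=30
20. P1: store L1 := 57  bus=[BusRdX]  L1: P0=I P1=M  mem[L1]=42

invalidations = 2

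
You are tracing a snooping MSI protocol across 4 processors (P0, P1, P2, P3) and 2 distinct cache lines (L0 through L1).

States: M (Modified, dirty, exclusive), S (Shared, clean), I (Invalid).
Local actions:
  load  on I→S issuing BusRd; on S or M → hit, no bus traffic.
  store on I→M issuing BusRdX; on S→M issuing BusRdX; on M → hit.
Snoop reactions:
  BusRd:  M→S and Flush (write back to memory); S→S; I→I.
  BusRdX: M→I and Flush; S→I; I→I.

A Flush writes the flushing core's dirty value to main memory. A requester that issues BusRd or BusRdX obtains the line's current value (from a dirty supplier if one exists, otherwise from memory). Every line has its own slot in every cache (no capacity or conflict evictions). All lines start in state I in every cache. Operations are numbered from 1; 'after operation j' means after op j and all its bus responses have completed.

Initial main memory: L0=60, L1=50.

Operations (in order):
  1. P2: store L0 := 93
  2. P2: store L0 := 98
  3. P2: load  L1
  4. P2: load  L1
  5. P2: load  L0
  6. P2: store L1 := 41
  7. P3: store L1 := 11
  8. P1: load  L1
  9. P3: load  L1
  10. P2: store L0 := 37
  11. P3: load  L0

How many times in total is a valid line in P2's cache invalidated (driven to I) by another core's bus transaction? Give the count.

1. P2: store L0 := 93  bus=[BusRdX]  L0: P0=I P1=I P2=M P3=I  mem[L0]=60
2. P2: store L0 := 98  bus=[-]  L0: P0=I P1=I P2=M P3=I  mem[L0]=60
3. P2: load  L1  bus=[BusRd]  L1: P0=I P1=I P2=S P3=I  mem[L1]=50
4. P2: load  L1  bus=[-]  L1: P0=I P1=I P2=S P3=I  mem[L1]=50
5. P2: load  L0  bus=[-]  L0: P0=I P1=I P2=M P3=I  mem[L0]=60
6. P2: store L1 := 41  bus=[BusRdX]  L1: P0=I P1=I P2=M P3=I  mem[L1]=50
7. P3: store L1 := 11  bus=[BusRdX,Flush]  L1: P0=I P1=I P2=I P3=M  mem[L1]=41
8. P1: load  L1  bus=[BusRd,Flush]  L1: P0=I P1=S P2=I P3=S  mem[L1]=11
9. P3: load  L1  bus=[-]  L1: P0=I P1=S P2=I P3=S  mem[L1]=11
10. P2: store L0 := 37  bus=[-]  L0: P0=I P1=I P2=M P3=I  mem[L0]=60
11. P3: load  L0  bus=[BusRd,Flush]  L0: P0=I P1=I P2=S P3=S  mem[L0]=37

invalidations = 1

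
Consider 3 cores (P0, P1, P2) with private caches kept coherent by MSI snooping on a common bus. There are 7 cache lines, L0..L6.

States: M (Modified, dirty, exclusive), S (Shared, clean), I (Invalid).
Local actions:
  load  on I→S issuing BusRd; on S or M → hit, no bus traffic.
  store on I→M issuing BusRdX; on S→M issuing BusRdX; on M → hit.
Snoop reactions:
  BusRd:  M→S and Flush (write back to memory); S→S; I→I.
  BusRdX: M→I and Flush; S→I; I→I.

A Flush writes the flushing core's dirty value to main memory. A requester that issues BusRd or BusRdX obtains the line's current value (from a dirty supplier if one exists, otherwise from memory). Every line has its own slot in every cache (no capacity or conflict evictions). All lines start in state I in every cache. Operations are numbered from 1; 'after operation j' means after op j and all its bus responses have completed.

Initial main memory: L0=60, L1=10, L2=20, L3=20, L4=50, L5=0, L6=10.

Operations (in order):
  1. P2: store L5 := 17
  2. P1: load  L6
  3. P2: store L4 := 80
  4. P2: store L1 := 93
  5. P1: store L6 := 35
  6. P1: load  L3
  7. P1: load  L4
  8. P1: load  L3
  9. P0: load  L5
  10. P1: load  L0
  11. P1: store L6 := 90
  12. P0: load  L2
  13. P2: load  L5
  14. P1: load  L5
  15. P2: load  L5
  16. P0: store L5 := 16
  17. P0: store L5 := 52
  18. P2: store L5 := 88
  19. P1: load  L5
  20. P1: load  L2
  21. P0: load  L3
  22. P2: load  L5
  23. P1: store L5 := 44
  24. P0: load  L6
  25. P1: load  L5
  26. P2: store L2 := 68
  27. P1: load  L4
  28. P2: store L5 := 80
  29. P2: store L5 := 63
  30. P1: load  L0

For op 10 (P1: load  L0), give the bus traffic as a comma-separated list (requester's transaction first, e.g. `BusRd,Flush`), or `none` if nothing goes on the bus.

step 1: P2: store L5 := 17  ⟶  IIM  (L5)  txn=BusRdX  M[L5]=0
step 2: P1: load  L6  ⟶  ISI  (L6)  txn=BusRd  M[L6]=10
step 3: P2: store L4 := 80  ⟶  IIM  (L4)  txn=BusRdX  M[L4]=50
step 4: P2: store L1 := 93  ⟶  IIM  (L1)  txn=BusRdX  M[L1]=10
step 5: P1: store L6 := 35  ⟶  IMI  (L6)  txn=BusRdX  M[L6]=10
step 6: P1: load  L3  ⟶  ISI  (L3)  txn=BusRd  M[L3]=20
step 7: P1: load  L4  ⟶  ISS  (L4)  txn=BusRd+Flush  M[L4]=80
step 8: P1: load  L3  ⟶  ISI  (L3)  txn=∅  M[L3]=20
step 9: P0: load  L5  ⟶  SIS  (L5)  txn=BusRd+Flush  M[L5]=17
step 10: P1: load  L0  ⟶  ISI  (L0)  txn=BusRd  M[L0]=60
step 11: P1: store L6 := 90  ⟶  IMI  (L6)  txn=∅  M[L6]=10
step 12: P0: load  L2  ⟶  SII  (L2)  txn=BusRd  M[L2]=20
step 13: P2: load  L5  ⟶  SIS  (L5)  txn=∅  M[L5]=17
step 14: P1: load  L5  ⟶  SSS  (L5)  txn=BusRd  M[L5]=17
step 15: P2: load  L5  ⟶  SSS  (L5)  txn=∅  M[L5]=17
step 16: P0: store L5 := 16  ⟶  MII  (L5)  txn=BusRdX  M[L5]=17
step 17: P0: store L5 := 52  ⟶  MII  (L5)  txn=∅  M[L5]=17
step 18: P2: store L5 := 88  ⟶  IIM  (L5)  txn=BusRdX+Flush  M[L5]=52
step 19: P1: load  L5  ⟶  ISS  (L5)  txn=BusRd+Flush  M[L5]=88
step 20: P1: load  L2  ⟶  SSI  (L2)  txn=BusRd  M[L2]=20
step 21: P0: load  L3  ⟶  SSI  (L3)  txn=BusRd  M[L3]=20
step 22: P2: load  L5  ⟶  ISS  (L5)  txn=∅  M[L5]=88
step 23: P1: store L5 := 44  ⟶  IMI  (L5)  txn=BusRdX  M[L5]=88
step 24: P0: load  L6  ⟶  SSI  (L6)  txn=BusRd+Flush  M[L6]=90
step 25: P1: load  L5  ⟶  IMI  (L5)  txn=∅  M[L5]=88
step 26: P2: store L2 := 68  ⟶  IIM  (L2)  txn=BusRdX  M[L2]=20
step 27: P1: load  L4  ⟶  ISS  (L4)  txn=∅  M[L4]=80
step 28: P2: store L5 := 80  ⟶  IIM  (L5)  txn=BusRdX+Flush  M[L5]=44
step 29: P2: store L5 := 63  ⟶  IIM  (L5)  txn=∅  M[L5]=44
step 30: P1: load  L0  ⟶  ISI  (L0)  txn=∅  M[L0]=60

bus = BusRd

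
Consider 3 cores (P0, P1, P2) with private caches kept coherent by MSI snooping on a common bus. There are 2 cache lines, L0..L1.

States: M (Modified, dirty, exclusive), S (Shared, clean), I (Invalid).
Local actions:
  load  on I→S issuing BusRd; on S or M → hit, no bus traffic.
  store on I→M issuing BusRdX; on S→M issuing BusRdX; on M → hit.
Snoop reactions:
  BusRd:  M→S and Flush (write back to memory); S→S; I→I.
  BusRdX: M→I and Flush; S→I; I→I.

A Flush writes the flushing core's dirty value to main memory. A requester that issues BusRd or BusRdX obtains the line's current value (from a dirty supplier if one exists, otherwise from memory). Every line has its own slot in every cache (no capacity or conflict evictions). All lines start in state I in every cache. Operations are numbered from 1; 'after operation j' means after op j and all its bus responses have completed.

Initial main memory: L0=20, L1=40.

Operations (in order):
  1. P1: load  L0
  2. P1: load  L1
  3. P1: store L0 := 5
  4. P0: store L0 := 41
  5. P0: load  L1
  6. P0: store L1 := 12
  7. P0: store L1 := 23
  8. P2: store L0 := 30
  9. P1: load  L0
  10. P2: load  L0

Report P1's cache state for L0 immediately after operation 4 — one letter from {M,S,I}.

step 1: P1: load  L0  ⟶  ISI  (L0)  txn=BusRd  M[L0]=20
step 2: P1: load  L1  ⟶  ISI  (L1)  txn=BusRd  M[L1]=40
step 3: P1: store L0 := 5  ⟶  IMI  (L0)  txn=BusRdX  M[L0]=20
step 4: P0: store L0 := 41  ⟶  MII  (L0)  txn=BusRdX+Flush  M[L0]=5
step 5: P0: load  L1  ⟶  SSI  (L1)  txn=BusRd  M[L1]=40
step 6: P0: store L1 := 12  ⟶  MII  (L1)  txn=BusRdX  M[L1]=40
step 7: P0: store L1 := 23  ⟶  MII  (L1)  txn=∅  M[L1]=40
step 8: P2: store L0 := 30  ⟶  IIM  (L0)  txn=BusRdX+Flush  M[L0]=41
step 9: P1: load  L0  ⟶  ISS  (L0)  txn=BusRd+Flush  M[L0]=30
step 10: P2: load  L0  ⟶  ISS  (L0)  txn=∅  M[L0]=30

state = I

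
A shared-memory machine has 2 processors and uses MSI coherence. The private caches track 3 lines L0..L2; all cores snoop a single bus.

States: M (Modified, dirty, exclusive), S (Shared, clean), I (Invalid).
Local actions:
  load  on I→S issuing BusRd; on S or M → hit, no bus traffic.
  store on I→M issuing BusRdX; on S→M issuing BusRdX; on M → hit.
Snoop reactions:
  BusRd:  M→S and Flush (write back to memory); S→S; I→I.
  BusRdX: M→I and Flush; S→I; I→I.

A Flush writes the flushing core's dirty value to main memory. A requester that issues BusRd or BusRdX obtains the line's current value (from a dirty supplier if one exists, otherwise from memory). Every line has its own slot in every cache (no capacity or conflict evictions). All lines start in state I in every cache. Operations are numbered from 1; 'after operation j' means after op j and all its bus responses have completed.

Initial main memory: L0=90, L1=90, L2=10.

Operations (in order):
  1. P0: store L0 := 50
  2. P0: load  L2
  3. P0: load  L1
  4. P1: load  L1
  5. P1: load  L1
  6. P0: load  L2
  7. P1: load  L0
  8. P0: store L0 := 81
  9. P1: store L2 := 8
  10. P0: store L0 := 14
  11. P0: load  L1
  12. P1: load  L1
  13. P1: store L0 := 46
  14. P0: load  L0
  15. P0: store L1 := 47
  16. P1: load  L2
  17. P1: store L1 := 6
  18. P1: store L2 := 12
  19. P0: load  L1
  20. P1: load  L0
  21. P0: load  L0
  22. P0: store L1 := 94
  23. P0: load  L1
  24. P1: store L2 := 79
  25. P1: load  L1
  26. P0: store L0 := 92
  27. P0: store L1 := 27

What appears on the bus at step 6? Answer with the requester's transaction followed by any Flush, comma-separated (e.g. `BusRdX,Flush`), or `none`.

  op1 P0: store L0 := 50 → M/I on L0; bus BusRdX; mem=90
  op2 P0: load  L2 → S/I on L2; bus BusRd; mem=10
  op3 P0: load  L1 → S/I on L1; bus BusRd; mem=90
  op4 P1: load  L1 → S/S on L1; bus BusRd; mem=90
  op5 P1: load  L1 → S/S on L1; bus (none); mem=90
  op6 P0: load  L2 → S/I on L2; bus (none); mem=10
  op7 P1: load  L0 → S/S on L0; bus BusRd Flush; mem=50
  op8 P0: store L0 := 81 → M/I on L0; bus BusRdX; mem=50
  op9 P1: store L2 := 8 → I/M on L2; bus BusRdX; mem=10
  op10 P0: store L0 := 14 → M/I on L0; bus (none); mem=50
  op11 P0: load  L1 → S/S on L1; bus (none); mem=90
  op12 P1: load  L1 → S/S on L1; bus (none); mem=90
  op13 P1: store L0 := 46 → I/M on L0; bus BusRdX Flush; mem=14
  op14 P0: load  L0 → S/S on L0; bus BusRd Flush; mem=46
  op15 P0: store L1 := 47 → M/I on L1; bus BusRdX; mem=90
  op16 P1: load  L2 → I/M on L2; bus (none); mem=10
  op17 P1: store L1 := 6 → I/M on L1; bus BusRdX Flush; mem=47
  op18 P1: store L2 := 12 → I/M on L2; bus (none); mem=10
  op19 P0: load  L1 → S/S on L1; bus BusRd Flush; mem=6
  op20 P1: load  L0 → S/S on L0; bus (none); mem=46
  op21 P0: load  L0 → S/S on L0; bus (none); mem=46
  op22 P0: store L1 := 94 → M/I on L1; bus BusRdX; mem=6
  op23 P0: load  L1 → M/I on L1; bus (none); mem=6
  op24 P1: store L2 := 79 → I/M on L2; bus (none); mem=10
  op25 P1: load  L1 → S/S on L1; bus BusRd Flush; mem=94
  op26 P0: store L0 := 92 → M/I on L0; bus BusRdX; mem=46
  op27 P0: store L1 := 27 → M/I on L1; bus BusRdX; mem=94

bus = none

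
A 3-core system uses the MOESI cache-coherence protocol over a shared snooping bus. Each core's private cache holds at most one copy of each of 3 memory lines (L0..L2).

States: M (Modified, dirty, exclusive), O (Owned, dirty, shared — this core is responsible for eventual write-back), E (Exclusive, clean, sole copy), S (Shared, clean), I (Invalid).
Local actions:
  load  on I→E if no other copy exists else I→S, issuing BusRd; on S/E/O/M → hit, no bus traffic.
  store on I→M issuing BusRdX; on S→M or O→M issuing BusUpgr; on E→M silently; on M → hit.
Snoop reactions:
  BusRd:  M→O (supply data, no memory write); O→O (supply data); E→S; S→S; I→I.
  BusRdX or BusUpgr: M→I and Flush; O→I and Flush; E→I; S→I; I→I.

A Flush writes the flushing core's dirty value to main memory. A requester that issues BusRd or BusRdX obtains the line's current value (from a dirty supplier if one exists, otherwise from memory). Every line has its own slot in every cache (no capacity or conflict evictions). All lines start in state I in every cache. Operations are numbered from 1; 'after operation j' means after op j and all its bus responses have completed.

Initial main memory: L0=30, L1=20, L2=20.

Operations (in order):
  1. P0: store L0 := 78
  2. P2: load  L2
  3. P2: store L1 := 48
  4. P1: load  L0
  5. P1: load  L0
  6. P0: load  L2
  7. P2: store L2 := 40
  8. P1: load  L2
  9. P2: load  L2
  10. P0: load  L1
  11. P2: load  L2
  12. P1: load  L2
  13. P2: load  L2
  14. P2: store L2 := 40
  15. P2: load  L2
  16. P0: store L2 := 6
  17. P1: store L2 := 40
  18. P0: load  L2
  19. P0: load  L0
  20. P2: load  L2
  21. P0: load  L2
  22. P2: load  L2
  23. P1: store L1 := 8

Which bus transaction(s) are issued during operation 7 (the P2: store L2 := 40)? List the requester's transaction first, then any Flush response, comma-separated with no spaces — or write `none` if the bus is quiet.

1. P0: store L0 := 78  bus=[BusRdX]  L0: P0=M P1=I P2=I  mem[L0]=30
2. P2: load  L2  bus=[BusRd]  L2: P0=I P1=I P2=E  mem[L2]=20
3. P2: store L1 := 48  bus=[BusRdX]  L1: P0=I P1=I P2=M  mem[L1]=20
4. P1: load  L0  bus=[BusRd]  L0: P0=O P1=S P2=I  mem[L0]=30
5. P1: load  L0  bus=[-]  L0: P0=O P1=S P2=I  mem[L0]=30
6. P0: load  L2  bus=[BusRd]  L2: P0=S P1=I P2=S  mem[L2]=20
7. P2: store L2 := 40  bus=[BusUpgr]  L2: P0=I P1=I P2=M  mem[L2]=20
8. P1: load  L2  bus=[BusRd]  L2: P0=I P1=S P2=O  mem[L2]=20
9. P2: load  L2  bus=[-]  L2: P0=I P1=S P2=O  mem[L2]=20
10. P0: load  L1  bus=[BusRd]  L1: P0=S P1=I P2=O  mem[L1]=20
11. P2: load  L2  bus=[-]  L2: P0=I P1=S P2=O  mem[L2]=20
12. P1: load  L2  bus=[-]  L2: P0=I P1=S P2=O  mem[L2]=20
13. P2: load  L2  bus=[-]  L2: P0=I P1=S P2=O  mem[L2]=20
14. P2: store L2 := 40  bus=[BusUpgr]  L2: P0=I P1=I P2=M  mem[L2]=20
15. P2: load  L2  bus=[-]  L2: P0=I P1=I P2=M  mem[L2]=20
16. P0: store L2 := 6  bus=[BusRdX,Flush]  L2: P0=M P1=I P2=I  mem[L2]=40
17. P1: store L2 := 40  bus=[BusRdX,Flush]  L2: P0=I P1=M P2=I  mem[L2]=6
18. P0: load  L2  bus=[BusRd]  L2: P0=S P1=O P2=I  mem[L2]=6
19. P0: load  L0  bus=[-]  L0: P0=O P1=S P2=I  mem[L0]=30
20. P2: load  L2  bus=[BusRd]  L2: P0=S P1=O P2=S  mem[L2]=6
21. P0: load  L2  bus=[-]  L2: P0=S P1=O P2=S  mem[L2]=6
22. P2: load  L2  bus=[-]  L2: P0=S P1=O P2=S  mem[L2]=6
23. P1: store L1 := 8  bus=[BusRdX,Flush]  L1: P0=I P1=M P2=I  mem[L1]=48

bus = BusUpgr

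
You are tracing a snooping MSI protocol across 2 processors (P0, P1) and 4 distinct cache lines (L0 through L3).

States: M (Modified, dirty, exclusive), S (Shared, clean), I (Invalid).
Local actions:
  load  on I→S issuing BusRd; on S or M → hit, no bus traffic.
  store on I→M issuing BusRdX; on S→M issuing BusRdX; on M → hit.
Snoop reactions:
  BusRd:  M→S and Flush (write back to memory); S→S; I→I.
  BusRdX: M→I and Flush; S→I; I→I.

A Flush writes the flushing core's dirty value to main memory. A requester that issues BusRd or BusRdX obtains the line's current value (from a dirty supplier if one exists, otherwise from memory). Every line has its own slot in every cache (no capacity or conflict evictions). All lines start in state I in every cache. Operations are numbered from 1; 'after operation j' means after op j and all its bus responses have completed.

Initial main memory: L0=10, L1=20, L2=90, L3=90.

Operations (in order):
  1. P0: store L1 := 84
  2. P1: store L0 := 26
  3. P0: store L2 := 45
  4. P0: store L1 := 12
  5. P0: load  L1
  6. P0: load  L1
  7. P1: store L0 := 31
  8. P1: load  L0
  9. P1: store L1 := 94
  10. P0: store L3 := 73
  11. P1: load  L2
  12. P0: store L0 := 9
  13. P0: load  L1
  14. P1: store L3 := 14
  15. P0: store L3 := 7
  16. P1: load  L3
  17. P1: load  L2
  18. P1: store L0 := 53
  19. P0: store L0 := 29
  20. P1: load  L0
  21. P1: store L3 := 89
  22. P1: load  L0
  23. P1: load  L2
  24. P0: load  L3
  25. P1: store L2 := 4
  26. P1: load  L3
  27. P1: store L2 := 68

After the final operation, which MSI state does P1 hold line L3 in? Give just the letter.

[1] P0: store L1 := 84 | P0:M(84), P1:I | bus: BusRdX
[2] P1: store L0 := 26 | P0:I, P1:M(26) | bus: BusRdX
[3] P0: store L2 := 45 | P0:M(45), P1:I | bus: BusRdX
[4] P0: store L1 := 12 | P0:M(12), P1:I | bus: none
[5] P0: load  L1 | P0:M(12), P1:I | bus: none
[6] P0: load  L1 | P0:M(12), P1:I | bus: none
[7] P1: store L0 := 31 | P0:I, P1:M(31) | bus: none
[8] P1: load  L0 | P0:I, P1:M(31) | bus: none
[9] P1: store L1 := 94 | P0:I, P1:M(94) | bus: BusRdX,Flush
[10] P0: store L3 := 73 | P0:M(73), P1:I | bus: BusRdX
[11] P1: load  L2 | P0:S(45), P1:S(45) | bus: BusRd,Flush
[12] P0: store L0 := 9 | P0:M(9), P1:I | bus: BusRdX,Flush
[13] P0: load  L1 | P0:S(94), P1:S(94) | bus: BusRd,Flush
[14] P1: store L3 := 14 | P0:I, P1:M(14) | bus: BusRdX,Flush
[15] P0: store L3 := 7 | P0:M(7), P1:I | bus: BusRdX,Flush
[16] P1: load  L3 | P0:S(7), P1:S(7) | bus: BusRd,Flush
[17] P1: load  L2 | P0:S(45), P1:S(45) | bus: none
[18] P1: store L0 := 53 | P0:I, P1:M(53) | bus: BusRdX,Flush
[19] P0: store L0 := 29 | P0:M(29), P1:I | bus: BusRdX,Flush
[20] P1: load  L0 | P0:S(29), P1:S(29) | bus: BusRd,Flush
[21] P1: store L3 := 89 | P0:I, P1:M(89) | bus: BusRdX
[22] P1: load  L0 | P0:S(29), P1:S(29) | bus: none
[23] P1: load  L2 | P0:S(45), P1:S(45) | bus: none
[24] P0: load  L3 | P0:S(89), P1:S(89) | bus: BusRd,Flush
[25] P1: store L2 := 4 | P0:I, P1:M(4) | bus: BusRdX
[26] P1: load  L3 | P0:S(89), P1:S(89) | bus: none
[27] P1: store L2 := 68 | P0:I, P1:M(68) | bus: none

state = S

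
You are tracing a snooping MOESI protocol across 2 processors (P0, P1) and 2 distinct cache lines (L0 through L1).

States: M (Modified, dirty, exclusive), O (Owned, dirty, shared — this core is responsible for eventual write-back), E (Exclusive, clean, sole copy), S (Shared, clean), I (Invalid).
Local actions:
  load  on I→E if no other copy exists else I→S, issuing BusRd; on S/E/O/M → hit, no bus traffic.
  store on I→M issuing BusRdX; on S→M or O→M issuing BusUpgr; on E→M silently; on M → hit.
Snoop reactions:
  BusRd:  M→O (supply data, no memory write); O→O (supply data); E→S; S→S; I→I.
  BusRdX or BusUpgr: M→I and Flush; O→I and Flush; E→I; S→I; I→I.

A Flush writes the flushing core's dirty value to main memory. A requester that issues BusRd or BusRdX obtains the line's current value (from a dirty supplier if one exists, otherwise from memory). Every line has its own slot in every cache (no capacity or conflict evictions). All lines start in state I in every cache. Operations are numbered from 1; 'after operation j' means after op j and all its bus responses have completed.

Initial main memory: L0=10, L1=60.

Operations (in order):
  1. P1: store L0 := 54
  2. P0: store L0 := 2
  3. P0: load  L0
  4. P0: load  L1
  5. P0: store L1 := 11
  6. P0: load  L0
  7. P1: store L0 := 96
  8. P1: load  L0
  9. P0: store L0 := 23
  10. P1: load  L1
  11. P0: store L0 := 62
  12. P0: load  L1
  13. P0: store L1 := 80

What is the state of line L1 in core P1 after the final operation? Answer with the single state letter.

step 1: P1: store L0 := 54  ⟶  IM  (L0)  txn=BusRdX  M[L0]=10
step 2: P0: store L0 := 2  ⟶  MI  (L0)  txn=BusRdX+Flush  M[L0]=54
step 3: P0: load  L0  ⟶  MI  (L0)  txn=∅  M[L0]=54
step 4: P0: load  L1  ⟶  EI  (L1)  txn=BusRd  M[L1]=60
step 5: P0: store L1 := 11  ⟶  MI  (L1)  txn=∅  M[L1]=60
step 6: P0: load  L0  ⟶  MI  (L0)  txn=∅  M[L0]=54
step 7: P1: store L0 := 96  ⟶  IM  (L0)  txn=BusRdX+Flush  M[L0]=2
step 8: P1: load  L0  ⟶  IM  (L0)  txn=∅  M[L0]=2
step 9: P0: store L0 := 23  ⟶  MI  (L0)  txn=BusRdX+Flush  M[L0]=96
step 10: P1: load  L1  ⟶  OS  (L1)  txn=BusRd  M[L1]=60
step 11: P0: store L0 := 62  ⟶  MI  (L0)  txn=∅  M[L0]=96
step 12: P0: load  L1  ⟶  OS  (L1)  txn=∅  M[L1]=60
step 13: P0: store L1 := 80  ⟶  MI  (L1)  txn=BusUpgr  M[L1]=60

state = I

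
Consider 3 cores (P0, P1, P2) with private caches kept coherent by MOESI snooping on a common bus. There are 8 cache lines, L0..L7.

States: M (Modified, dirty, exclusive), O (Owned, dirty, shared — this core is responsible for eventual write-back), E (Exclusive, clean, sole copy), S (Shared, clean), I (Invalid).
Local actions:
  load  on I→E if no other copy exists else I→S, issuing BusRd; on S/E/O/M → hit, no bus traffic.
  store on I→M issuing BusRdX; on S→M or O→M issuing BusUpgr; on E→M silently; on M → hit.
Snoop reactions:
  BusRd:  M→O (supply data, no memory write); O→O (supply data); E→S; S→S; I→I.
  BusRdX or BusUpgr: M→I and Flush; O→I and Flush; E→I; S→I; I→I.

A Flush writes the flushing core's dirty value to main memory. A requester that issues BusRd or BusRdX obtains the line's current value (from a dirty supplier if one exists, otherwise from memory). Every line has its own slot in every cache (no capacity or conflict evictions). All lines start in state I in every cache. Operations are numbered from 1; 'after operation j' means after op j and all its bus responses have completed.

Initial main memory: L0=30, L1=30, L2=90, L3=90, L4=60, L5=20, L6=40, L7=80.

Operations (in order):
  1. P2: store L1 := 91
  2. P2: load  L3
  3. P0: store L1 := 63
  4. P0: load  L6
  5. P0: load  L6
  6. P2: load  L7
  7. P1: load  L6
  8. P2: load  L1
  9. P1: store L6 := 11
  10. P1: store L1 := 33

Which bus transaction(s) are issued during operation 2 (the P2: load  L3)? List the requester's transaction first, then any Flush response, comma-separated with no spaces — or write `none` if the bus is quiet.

step 1: P2: store L1 := 91  ⟶  IIM  (L1)  txn=BusRdX  M[L1]=30
step 2: P2: load  L3  ⟶  IIE  (L3)  txn=BusRd  M[L3]=90
step 3: P0: store L1 := 63  ⟶  MII  (L1)  txn=BusRdX+Flush  M[L1]=91
step 4: P0: load  L6  ⟶  EII  (L6)  txn=BusRd  M[L6]=40
step 5: P0: load  L6  ⟶  EII  (L6)  txn=∅  M[L6]=40
step 6: P2: load  L7  ⟶  IIE  (L7)  txn=BusRd  M[L7]=80
step 7: P1: load  L6  ⟶  SSI  (L6)  txn=BusRd  M[L6]=40
step 8: P2: load  L1  ⟶  OIS  (L1)  txn=BusRd  M[L1]=91
step 9: P1: store L6 := 11  ⟶  IMI  (L6)  txn=BusUpgr  M[L6]=40
step 10: P1: store L1 := 33  ⟶  IMI  (L1)  txn=BusRdX+Flush  M[L1]=63

bus = BusRd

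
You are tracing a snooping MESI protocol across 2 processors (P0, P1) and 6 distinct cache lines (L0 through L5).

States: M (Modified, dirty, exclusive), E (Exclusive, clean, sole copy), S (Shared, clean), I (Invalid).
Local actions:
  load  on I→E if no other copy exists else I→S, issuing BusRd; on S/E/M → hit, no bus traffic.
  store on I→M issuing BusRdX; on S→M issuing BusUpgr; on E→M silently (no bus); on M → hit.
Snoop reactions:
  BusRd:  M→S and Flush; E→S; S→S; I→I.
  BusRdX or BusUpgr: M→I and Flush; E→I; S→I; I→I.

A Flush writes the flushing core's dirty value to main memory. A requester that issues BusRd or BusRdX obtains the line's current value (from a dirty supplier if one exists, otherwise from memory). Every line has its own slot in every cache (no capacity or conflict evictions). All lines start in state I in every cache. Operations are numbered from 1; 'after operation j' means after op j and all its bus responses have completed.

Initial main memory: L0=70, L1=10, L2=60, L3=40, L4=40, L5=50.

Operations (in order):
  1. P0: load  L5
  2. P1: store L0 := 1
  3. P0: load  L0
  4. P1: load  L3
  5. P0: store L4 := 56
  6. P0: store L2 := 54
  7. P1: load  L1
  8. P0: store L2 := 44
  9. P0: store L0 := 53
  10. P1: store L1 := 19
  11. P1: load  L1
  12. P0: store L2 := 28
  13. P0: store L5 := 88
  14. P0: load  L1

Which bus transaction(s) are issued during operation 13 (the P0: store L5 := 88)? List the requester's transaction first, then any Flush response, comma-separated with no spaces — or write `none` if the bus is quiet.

bus = none

[1] P0: load  L5 | P0:E(50), P1:I | bus: BusRd
[2] P1: store L0 := 1 | P0:I, P1:M(1) | bus: BusRdX
[3] P0: load  L0 | P0:S(1), P1:S(1) | bus: BusRd,Flush
[4] P1: load  L3 | P0:I, P1:E(40) | bus: BusRd
[5] P0: store L4 := 56 | P0:M(56), P1:I | bus: BusRdX
[6] P0: store L2 := 54 | P0:M(54), P1:I | bus: BusRdX
[7] P1: load  L1 | P0:I, P1:E(10) | bus: BusRd
[8] P0: store L2 := 44 | P0:M(44), P1:I | bus: none
[9] P0: store L0 := 53 | P0:M(53), P1:I | bus: BusUpgr
[10] P1: store L1 := 19 | P0:I, P1:M(19) | bus: none
[11] P1: load  L1 | P0:I, P1:M(19) | bus: none
[12] P0: store L2 := 28 | P0:M(28), P1:I | bus: none
[13] P0: store L5 := 88 | P0:M(88), P1:I | bus: none
[14] P0: load  L1 | P0:S(19), P1:S(19) | bus: BusRd,Flush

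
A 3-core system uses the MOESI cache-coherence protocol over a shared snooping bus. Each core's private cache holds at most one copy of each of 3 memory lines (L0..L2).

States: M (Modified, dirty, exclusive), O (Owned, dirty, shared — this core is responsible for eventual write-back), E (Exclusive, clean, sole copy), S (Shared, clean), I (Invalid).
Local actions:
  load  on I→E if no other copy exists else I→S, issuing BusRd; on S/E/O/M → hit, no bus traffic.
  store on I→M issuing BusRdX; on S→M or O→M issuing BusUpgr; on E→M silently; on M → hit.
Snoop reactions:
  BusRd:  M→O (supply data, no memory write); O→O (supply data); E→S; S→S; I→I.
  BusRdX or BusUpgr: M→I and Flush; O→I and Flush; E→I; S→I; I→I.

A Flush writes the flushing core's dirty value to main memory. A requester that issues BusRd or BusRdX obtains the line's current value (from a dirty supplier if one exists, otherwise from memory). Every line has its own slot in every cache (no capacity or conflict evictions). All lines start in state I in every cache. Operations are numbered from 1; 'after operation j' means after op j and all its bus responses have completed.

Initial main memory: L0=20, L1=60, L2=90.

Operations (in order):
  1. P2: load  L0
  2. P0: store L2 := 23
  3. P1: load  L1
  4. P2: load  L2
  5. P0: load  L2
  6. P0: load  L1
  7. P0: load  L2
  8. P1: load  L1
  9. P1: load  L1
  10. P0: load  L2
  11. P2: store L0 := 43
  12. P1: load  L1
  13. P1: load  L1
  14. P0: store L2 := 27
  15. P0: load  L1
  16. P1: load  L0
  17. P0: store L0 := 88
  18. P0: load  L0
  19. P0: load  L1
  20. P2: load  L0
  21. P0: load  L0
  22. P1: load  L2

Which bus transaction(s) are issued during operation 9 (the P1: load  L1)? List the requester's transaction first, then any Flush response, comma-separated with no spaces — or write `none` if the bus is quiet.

bus = none

[1] P2: load  L0 | P0:I, P1:I, P2:E(20) | bus: BusRd
[2] P0: store L2 := 23 | P0:M(23), P1:I, P2:I | bus: BusRdX
[3] P1: load  L1 | P0:I, P1:E(60), P2:I | bus: BusRd
[4] P2: load  L2 | P0:O(23), P1:I, P2:S(23) | bus: BusRd
[5] P0: load  L2 | P0:O(23), P1:I, P2:S(23) | bus: none
[6] P0: load  L1 | P0:S(60), P1:S(60), P2:I | bus: BusRd
[7] P0: load  L2 | P0:O(23), P1:I, P2:S(23) | bus: none
[8] P1: load  L1 | P0:S(60), P1:S(60), P2:I | bus: none
[9] P1: load  L1 | P0:S(60), P1:S(60), P2:I | bus: none
[10] P0: load  L2 | P0:O(23), P1:I, P2:S(23) | bus: none
[11] P2: store L0 := 43 | P0:I, P1:I, P2:M(43) | bus: none
[12] P1: load  L1 | P0:S(60), P1:S(60), P2:I | bus: none
[13] P1: load  L1 | P0:S(60), P1:S(60), P2:I | bus: none
[14] P0: store L2 := 27 | P0:M(27), P1:I, P2:I | bus: BusUpgr
[15] P0: load  L1 | P0:S(60), P1:S(60), P2:I | bus: none
[16] P1: load  L0 | P0:I, P1:S(43), P2:O(43) | bus: BusRd
[17] P0: store L0 := 88 | P0:M(88), P1:I, P2:I | bus: BusRdX,Flush
[18] P0: load  L0 | P0:M(88), P1:I, P2:I | bus: none
[19] P0: load  L1 | P0:S(60), P1:S(60), P2:I | bus: none
[20] P2: load  L0 | P0:O(88), P1:I, P2:S(88) | bus: BusRd
[21] P0: load  L0 | P0:O(88), P1:I, P2:S(88) | bus: none
[22] P1: load  L2 | P0:O(27), P1:S(27), P2:I | bus: BusRd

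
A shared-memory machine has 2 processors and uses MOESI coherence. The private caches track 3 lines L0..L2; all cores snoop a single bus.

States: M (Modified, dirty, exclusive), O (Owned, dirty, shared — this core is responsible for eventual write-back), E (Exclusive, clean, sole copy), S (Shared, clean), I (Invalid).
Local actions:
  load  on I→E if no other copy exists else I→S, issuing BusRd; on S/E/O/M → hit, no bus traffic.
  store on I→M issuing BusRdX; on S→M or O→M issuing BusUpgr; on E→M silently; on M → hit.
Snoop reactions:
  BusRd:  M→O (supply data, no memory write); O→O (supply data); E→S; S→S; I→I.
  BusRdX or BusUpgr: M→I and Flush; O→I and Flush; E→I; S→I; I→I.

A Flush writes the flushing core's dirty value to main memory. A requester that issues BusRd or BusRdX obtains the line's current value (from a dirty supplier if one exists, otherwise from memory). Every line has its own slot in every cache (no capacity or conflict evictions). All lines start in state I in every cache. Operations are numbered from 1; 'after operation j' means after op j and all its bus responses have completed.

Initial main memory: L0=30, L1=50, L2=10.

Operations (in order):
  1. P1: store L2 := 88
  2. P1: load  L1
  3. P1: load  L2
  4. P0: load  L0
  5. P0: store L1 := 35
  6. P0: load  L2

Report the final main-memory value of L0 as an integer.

memory[L0] = 30

[1] P1: store L2 := 88 | P0:I, P1:M(88) | bus: BusRdX
[2] P1: load  L1 | P0:I, P1:E(50) | bus: BusRd
[3] P1: load  L2 | P0:I, P1:M(88) | bus: none
[4] P0: load  L0 | P0:E(30), P1:I | bus: BusRd
[5] P0: store L1 := 35 | P0:M(35), P1:I | bus: BusRdX
[6] P0: load  L2 | P0:S(88), P1:O(88) | bus: BusRd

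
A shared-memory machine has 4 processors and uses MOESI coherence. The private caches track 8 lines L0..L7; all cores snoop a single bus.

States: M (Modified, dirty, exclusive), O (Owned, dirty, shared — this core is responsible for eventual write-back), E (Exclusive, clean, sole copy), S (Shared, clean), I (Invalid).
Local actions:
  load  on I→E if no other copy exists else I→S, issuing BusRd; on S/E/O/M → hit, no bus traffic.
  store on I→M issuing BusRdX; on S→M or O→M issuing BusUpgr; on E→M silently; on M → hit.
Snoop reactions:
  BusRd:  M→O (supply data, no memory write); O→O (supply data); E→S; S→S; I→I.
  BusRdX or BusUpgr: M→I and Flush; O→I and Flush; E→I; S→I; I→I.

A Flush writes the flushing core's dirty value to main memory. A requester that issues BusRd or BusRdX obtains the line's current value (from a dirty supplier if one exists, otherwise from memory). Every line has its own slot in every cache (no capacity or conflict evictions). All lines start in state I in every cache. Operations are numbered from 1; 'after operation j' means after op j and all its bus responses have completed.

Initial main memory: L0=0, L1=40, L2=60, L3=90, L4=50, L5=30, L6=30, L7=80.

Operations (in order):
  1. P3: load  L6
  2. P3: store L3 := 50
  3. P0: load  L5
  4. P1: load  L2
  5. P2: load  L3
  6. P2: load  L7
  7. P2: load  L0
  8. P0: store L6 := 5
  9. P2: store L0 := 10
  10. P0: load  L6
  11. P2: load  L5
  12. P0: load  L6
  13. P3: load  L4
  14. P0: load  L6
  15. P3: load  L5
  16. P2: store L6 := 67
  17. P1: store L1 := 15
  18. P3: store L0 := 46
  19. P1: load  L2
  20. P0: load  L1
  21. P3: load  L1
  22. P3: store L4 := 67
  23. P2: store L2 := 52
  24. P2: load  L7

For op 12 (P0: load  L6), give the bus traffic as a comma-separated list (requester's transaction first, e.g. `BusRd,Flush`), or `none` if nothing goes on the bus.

[1] P3: load  L6 | P0:I, P1:I, P2:I, P3:E(30) | bus: BusRd
[2] P3: store L3 := 50 | P0:I, P1:I, P2:I, P3:M(50) | bus: BusRdX
[3] P0: load  L5 | P0:E(30), P1:I, P2:I, P3:I | bus: BusRd
[4] P1: load  L2 | P0:I, P1:E(60), P2:I, P3:I | bus: BusRd
[5] P2: load  L3 | P0:I, P1:I, P2:S(50), P3:O(50) | bus: BusRd
[6] P2: load  L7 | P0:I, P1:I, P2:E(80), P3:I | bus: BusRd
[7] P2: load  L0 | P0:I, P1:I, P2:E(0), P3:I | bus: BusRd
[8] P0: store L6 := 5 | P0:M(5), P1:I, P2:I, P3:I | bus: BusRdX
[9] P2: store L0 := 10 | P0:I, P1:I, P2:M(10), P3:I | bus: none
[10] P0: load  L6 | P0:M(5), P1:I, P2:I, P3:I | bus: none
[11] P2: load  L5 | P0:S(30), P1:I, P2:S(30), P3:I | bus: BusRd
[12] P0: load  L6 | P0:M(5), P1:I, P2:I, P3:I | bus: none
[13] P3: load  L4 | P0:I, P1:I, P2:I, P3:E(50) | bus: BusRd
[14] P0: load  L6 | P0:M(5), P1:I, P2:I, P3:I | bus: none
[15] P3: load  L5 | P0:S(30), P1:I, P2:S(30), P3:S(30) | bus: BusRd
[16] P2: store L6 := 67 | P0:I, P1:I, P2:M(67), P3:I | bus: BusRdX,Flush
[17] P1: store L1 := 15 | P0:I, P1:M(15), P2:I, P3:I | bus: BusRdX
[18] P3: store L0 := 46 | P0:I, P1:I, P2:I, P3:M(46) | bus: BusRdX,Flush
[19] P1: load  L2 | P0:I, P1:E(60), P2:I, P3:I | bus: none
[20] P0: load  L1 | P0:S(15), P1:O(15), P2:I, P3:I | bus: BusRd
[21] P3: load  L1 | P0:S(15), P1:O(15), P2:I, P3:S(15) | bus: BusRd
[22] P3: store L4 := 67 | P0:I, P1:I, P2:I, P3:M(67) | bus: none
[23] P2: store L2 := 52 | P0:I, P1:I, P2:M(52), P3:I | bus: BusRdX
[24] P2: load  L7 | P0:I, P1:I, P2:E(80), P3:I | bus: none

bus = none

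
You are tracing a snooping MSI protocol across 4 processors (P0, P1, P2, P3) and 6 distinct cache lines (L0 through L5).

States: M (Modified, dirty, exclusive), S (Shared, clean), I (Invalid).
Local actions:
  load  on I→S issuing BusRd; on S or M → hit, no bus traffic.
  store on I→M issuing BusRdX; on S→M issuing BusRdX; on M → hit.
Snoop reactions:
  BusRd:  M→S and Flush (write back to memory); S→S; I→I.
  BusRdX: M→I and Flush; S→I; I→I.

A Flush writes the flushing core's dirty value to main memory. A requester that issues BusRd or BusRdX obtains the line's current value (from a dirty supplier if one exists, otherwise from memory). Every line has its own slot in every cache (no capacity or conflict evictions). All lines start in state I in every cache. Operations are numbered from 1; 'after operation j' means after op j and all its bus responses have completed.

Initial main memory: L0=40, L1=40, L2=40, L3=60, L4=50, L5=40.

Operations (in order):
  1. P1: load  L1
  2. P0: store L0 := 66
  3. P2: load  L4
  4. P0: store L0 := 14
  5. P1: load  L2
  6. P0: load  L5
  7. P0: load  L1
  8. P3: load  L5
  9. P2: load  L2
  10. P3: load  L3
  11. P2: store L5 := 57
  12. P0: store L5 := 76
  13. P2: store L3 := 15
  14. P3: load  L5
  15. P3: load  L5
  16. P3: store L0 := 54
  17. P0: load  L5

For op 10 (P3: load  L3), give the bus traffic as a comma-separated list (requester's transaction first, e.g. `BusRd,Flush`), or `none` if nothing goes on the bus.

bus = BusRd

[1] P1: load  L1 | P0:I, P1:S(40), P2:I, P3:I | bus: BusRd
[2] P0: store L0 := 66 | P0:M(66), P1:I, P2:I, P3:I | bus: BusRdX
[3] P2: load  L4 | P0:I, P1:I, P2:S(50), P3:I | bus: BusRd
[4] P0: store L0 := 14 | P0:M(14), P1:I, P2:I, P3:I | bus: none
[5] P1: load  L2 | P0:I, P1:S(40), P2:I, P3:I | bus: BusRd
[6] P0: load  L5 | P0:S(40), P1:I, P2:I, P3:I | bus: BusRd
[7] P0: load  L1 | P0:S(40), P1:S(40), P2:I, P3:I | bus: BusRd
[8] P3: load  L5 | P0:S(40), P1:I, P2:I, P3:S(40) | bus: BusRd
[9] P2: load  L2 | P0:I, P1:S(40), P2:S(40), P3:I | bus: BusRd
[10] P3: load  L3 | P0:I, P1:I, P2:I, P3:S(60) | bus: BusRd
[11] P2: store L5 := 57 | P0:I, P1:I, P2:M(57), P3:I | bus: BusRdX
[12] P0: store L5 := 76 | P0:M(76), P1:I, P2:I, P3:I | bus: BusRdX,Flush
[13] P2: store L3 := 15 | P0:I, P1:I, P2:M(15), P3:I | bus: BusRdX
[14] P3: load  L5 | P0:S(76), P1:I, P2:I, P3:S(76) | bus: BusRd,Flush
[15] P3: load  L5 | P0:S(76), P1:I, P2:I, P3:S(76) | bus: none
[16] P3: store L0 := 54 | P0:I, P1:I, P2:I, P3:M(54) | bus: BusRdX,Flush
[17] P0: load  L5 | P0:S(76), P1:I, P2:I, P3:S(76) | bus: none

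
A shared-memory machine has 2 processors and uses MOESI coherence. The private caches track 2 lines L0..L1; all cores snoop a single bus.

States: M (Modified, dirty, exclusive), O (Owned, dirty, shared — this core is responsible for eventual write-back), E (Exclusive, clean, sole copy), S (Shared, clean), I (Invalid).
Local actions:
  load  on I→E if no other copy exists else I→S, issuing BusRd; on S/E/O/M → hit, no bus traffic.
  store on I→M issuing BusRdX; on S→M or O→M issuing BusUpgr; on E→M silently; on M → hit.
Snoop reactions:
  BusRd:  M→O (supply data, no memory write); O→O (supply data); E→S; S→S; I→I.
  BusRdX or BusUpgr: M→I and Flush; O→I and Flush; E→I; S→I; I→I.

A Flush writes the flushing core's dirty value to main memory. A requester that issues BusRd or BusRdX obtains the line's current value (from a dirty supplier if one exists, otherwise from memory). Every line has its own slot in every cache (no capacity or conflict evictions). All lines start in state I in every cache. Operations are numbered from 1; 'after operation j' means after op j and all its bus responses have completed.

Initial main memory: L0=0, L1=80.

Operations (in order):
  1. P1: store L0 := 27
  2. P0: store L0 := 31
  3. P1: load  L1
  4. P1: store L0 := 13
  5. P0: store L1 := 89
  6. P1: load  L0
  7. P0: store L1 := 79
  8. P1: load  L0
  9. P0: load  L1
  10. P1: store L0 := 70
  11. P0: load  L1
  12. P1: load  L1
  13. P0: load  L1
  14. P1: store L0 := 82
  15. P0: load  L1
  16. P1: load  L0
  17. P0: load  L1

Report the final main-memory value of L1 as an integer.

1. P1: store L0 := 27  bus=[BusRdX]  L0: P0=I P1=M  mem[L0]=0
2. P0: store L0 := 31  bus=[BusRdX,Flush]  L0: P0=M P1=I  mem[L0]=27
3. P1: load  L1  bus=[BusRd]  L1: P0=I P1=E  mem[L1]=80
4. P1: store L0 := 13  bus=[BusRdX,Flush]  L0: P0=I P1=M  mem[L0]=31
5. P0: store L1 := 89  bus=[BusRdX]  L1: P0=M P1=I  mem[L1]=80
6. P1: load  L0  bus=[-]  L0: P0=I P1=M  mem[L0]=31
7. P0: store L1 := 79  bus=[-]  L1: P0=M P1=I  mem[L1]=80
8. P1: load  L0  bus=[-]  L0: P0=I P1=M  mem[L0]=31
9. P0: load  L1  bus=[-]  L1: P0=M P1=I  mem[L1]=80
10. P1: store L0 := 70  bus=[-]  L0: P0=I P1=M  mem[L0]=31
11. P0: load  L1  bus=[-]  L1: P0=M P1=I  mem[L1]=80
12. P1: load  L1  bus=[BusRd]  L1: P0=O P1=S  mem[L1]=80
13. P0: load  L1  bus=[-]  L1: P0=O P1=S  mem[L1]=80
14. P1: store L0 := 82  bus=[-]  L0: P0=I P1=M  mem[L0]=31
15. P0: load  L1  bus=[-]  L1: P0=O P1=S  mem[L1]=80
16. P1: load  L0  bus=[-]  L0: P0=I P1=M  mem[L0]=31
17. P0: load  L1  bus=[-]  L1: P0=O P1=S  mem[L1]=80

memory[L1] = 80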